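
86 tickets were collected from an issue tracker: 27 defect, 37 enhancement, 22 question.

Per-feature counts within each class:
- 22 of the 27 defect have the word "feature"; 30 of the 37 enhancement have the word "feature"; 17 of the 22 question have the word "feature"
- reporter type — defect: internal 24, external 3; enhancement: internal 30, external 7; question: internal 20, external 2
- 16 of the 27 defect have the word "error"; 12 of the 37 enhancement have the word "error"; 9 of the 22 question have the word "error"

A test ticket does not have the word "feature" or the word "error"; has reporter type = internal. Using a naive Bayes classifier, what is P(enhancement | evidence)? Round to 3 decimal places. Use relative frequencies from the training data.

0.460

defect: (27/86) × (5/27) × (24/27) × (11/27) ≈ 0.0210546
enhancement: (37/86) × (7/37) × (30/37) × (25/37) ≈ 0.044592
question: (22/86) × (5/22) × (20/22) × (13/22) ≈ 0.031232
P(enhancement | x) = 0.044592 / 0.0968786 ≈ 0.460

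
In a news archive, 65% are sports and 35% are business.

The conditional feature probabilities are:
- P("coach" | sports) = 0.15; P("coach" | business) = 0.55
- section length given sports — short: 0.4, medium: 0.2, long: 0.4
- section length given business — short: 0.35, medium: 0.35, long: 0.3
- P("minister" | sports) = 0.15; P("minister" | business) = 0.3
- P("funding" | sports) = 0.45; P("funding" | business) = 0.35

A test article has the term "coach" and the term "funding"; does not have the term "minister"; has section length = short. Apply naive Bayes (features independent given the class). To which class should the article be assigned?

business

sports: 0.65 × 0.15 × 0.4 × (1−0.15) × 0.45 = 0.0149175
business: 0.35 × 0.55 × 0.35 × (1−0.3) × 0.35 = 0.016506875
Highest score → business.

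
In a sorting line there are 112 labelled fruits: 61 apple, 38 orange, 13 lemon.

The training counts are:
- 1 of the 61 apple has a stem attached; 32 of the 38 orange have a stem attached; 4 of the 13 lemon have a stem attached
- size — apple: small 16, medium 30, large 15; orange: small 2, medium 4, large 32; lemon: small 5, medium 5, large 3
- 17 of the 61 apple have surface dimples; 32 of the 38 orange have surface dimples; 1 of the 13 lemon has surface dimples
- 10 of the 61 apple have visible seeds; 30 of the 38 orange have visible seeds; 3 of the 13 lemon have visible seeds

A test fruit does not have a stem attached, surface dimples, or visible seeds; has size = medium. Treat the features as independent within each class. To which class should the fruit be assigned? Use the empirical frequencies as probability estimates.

apple

apple: (61/112) × (60/61) × (30/61) × (44/61) × (51/61) ≈ 0.158887
orange: (38/112) × (6/38) × (4/38) × (6/38) × (8/38) ≈ 0.000187449
lemon: (13/112) × (9/13) × (5/13) × (12/13) × (10/13) ≈ 0.0219455
Highest score → apple.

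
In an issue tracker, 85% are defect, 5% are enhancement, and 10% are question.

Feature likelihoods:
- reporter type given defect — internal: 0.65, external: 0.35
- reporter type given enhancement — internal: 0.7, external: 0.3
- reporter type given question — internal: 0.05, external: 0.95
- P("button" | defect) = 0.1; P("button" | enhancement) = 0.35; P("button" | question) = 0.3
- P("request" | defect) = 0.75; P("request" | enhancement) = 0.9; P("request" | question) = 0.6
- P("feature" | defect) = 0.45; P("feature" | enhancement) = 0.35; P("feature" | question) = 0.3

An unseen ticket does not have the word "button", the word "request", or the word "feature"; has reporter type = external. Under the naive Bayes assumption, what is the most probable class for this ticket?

defect: 0.85 × 0.35 × (1−0.1) × (1−0.75) × (1−0.45) = 0.036815625
enhancement: 0.05 × 0.3 × (1−0.35) × (1−0.9) × (1−0.35) = 0.00063375
question: 0.1 × 0.95 × (1−0.3) × (1−0.6) × (1−0.3) = 0.01862
Highest score → defect.

defect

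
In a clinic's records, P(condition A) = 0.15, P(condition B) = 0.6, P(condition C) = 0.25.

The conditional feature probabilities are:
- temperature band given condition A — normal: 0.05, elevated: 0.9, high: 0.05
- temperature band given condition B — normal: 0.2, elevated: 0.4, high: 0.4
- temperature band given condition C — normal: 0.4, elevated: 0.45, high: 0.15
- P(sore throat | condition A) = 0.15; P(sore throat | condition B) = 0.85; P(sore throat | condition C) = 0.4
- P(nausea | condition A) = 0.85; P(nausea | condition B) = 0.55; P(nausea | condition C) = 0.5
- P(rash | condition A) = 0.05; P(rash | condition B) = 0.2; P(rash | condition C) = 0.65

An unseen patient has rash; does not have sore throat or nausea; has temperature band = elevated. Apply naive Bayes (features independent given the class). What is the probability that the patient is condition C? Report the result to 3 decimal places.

condition A: 0.15 × 0.9 × (1−0.15) × (1−0.85) × 0.05 = 0.000860625
condition B: 0.6 × 0.4 × (1−0.85) × (1−0.55) × 0.2 = 0.00324
condition C: 0.25 × 0.45 × (1−0.4) × (1−0.5) × 0.65 = 0.0219375
P(condition C | x) = 0.0219375 / 0.026038125 ≈ 0.843

0.843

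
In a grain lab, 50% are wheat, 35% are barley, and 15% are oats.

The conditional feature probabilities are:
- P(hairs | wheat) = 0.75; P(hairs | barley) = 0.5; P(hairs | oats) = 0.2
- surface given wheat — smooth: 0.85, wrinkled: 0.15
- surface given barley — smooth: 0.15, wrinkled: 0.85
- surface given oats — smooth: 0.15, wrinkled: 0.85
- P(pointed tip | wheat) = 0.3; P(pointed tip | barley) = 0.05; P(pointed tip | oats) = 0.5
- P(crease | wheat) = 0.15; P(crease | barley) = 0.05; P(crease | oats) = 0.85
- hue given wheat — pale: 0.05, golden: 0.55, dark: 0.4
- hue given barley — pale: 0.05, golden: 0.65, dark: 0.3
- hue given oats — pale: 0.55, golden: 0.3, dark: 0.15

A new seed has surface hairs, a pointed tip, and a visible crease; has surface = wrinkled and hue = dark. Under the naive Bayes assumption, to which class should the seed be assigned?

oats

wheat: 0.5 × 0.75 × 0.15 × 0.3 × 0.15 × 0.4 = 0.0010125
barley: 0.35 × 0.5 × 0.85 × 0.05 × 0.05 × 0.3 = 0.0001115625
oats: 0.15 × 0.2 × 0.85 × 0.5 × 0.85 × 0.15 = 0.001625625
Highest score → oats.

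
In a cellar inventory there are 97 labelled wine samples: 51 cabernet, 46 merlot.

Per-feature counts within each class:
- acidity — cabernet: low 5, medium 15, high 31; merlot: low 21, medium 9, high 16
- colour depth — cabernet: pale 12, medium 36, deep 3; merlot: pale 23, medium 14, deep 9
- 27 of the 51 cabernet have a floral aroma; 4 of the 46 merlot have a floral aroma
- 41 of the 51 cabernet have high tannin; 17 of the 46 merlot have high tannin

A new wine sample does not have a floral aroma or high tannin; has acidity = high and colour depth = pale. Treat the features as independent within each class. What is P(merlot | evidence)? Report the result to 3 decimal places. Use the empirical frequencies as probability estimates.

cabernet: (51/97) × (31/51) × (12/51) × (24/51) × (10/51) ≈ 0.0069386
merlot: (46/97) × (16/46) × (23/46) × (42/46) × (29/46) ≈ 0.0474733
P(merlot | x) = 0.0474733 / 0.0544119 ≈ 0.872

0.872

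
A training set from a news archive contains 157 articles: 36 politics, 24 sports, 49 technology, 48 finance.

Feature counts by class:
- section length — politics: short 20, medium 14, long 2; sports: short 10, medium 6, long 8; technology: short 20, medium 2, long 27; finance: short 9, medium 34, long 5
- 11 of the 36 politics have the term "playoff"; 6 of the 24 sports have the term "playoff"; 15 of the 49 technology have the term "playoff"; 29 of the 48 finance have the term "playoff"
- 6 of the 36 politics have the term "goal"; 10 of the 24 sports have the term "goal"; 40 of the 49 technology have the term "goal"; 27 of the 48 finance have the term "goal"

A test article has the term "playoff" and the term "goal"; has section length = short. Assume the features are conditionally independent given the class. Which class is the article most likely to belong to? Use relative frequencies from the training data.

politics: (36/157) × (20/36) × (11/36) × (6/36) ≈ 0.00648738
sports: (24/157) × (10/24) × (6/24) × (10/24) ≈ 0.00663482
technology: (49/157) × (20/49) × (15/49) × (40/49) ≈ 0.0318339
finance: (48/157) × (9/48) × (29/48) × (27/48) ≈ 0.0194815
Highest score → technology.

technology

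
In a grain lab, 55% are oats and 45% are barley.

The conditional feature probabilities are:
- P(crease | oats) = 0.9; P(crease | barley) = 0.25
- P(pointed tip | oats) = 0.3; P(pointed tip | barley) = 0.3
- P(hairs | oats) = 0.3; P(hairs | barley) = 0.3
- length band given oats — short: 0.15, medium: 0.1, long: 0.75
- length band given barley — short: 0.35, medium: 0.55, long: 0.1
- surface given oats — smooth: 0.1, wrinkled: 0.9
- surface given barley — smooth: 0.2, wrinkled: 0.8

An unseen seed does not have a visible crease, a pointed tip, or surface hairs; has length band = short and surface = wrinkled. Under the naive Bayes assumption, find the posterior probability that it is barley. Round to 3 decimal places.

0.927

oats: 0.55 × (1−0.9) × (1−0.3) × (1−0.3) × 0.15 × 0.9 = 0.00363825
barley: 0.45 × (1−0.25) × (1−0.3) × (1−0.3) × 0.35 × 0.8 = 0.046305
P(barley | x) = 0.046305 / 0.04994325 ≈ 0.927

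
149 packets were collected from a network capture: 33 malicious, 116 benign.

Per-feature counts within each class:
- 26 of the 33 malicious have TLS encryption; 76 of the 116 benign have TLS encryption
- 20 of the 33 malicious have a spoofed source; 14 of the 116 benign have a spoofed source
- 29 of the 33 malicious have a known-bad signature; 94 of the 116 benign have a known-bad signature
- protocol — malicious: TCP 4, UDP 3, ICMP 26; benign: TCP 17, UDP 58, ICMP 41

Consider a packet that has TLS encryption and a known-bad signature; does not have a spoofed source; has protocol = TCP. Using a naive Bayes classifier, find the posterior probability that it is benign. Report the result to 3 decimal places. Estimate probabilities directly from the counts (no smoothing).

0.879

malicious: (33/149) × (26/33) × (13/33) × (29/33) × (4/33) ≈ 0.00732228
benign: (116/149) × (76/116) × (102/116) × (94/116) × (17/116) ≈ 0.0532636
P(benign | x) = 0.0532636 / 0.06058588 ≈ 0.879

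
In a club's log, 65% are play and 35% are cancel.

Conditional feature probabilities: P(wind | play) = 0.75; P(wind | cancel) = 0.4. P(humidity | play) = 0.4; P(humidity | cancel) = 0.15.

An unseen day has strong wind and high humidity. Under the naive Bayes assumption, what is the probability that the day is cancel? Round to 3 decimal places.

play: 0.65 × 0.75 × 0.4 = 0.195
cancel: 0.35 × 0.4 × 0.15 = 0.021
P(cancel | x) = 0.021 / 0.216 ≈ 0.097

0.097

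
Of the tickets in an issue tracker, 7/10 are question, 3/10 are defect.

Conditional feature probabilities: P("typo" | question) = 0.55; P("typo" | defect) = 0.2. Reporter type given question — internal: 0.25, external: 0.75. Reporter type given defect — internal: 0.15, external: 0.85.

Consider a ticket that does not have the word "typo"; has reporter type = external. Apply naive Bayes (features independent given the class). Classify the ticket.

question

question: 0.7 × (1−0.55) × 0.75 = 0.23625
defect: 0.3 × (1−0.2) × 0.85 = 0.204
Highest score → question.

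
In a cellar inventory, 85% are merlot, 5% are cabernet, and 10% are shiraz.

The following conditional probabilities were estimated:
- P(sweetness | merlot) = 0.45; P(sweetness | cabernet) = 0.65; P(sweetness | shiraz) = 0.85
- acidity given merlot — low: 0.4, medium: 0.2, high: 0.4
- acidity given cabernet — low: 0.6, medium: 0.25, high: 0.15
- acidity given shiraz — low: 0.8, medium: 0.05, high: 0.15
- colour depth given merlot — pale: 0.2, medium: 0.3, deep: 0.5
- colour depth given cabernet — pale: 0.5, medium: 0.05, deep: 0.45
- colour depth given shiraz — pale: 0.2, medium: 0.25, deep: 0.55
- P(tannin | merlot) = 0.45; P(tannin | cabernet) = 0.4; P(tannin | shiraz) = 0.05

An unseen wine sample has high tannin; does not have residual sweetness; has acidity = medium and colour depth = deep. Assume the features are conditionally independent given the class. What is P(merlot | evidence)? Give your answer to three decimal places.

0.963

merlot: 0.85 × (1−0.45) × 0.2 × 0.5 × 0.45 = 0.0210375
cabernet: 0.05 × (1−0.65) × 0.25 × 0.45 × 0.4 = 0.0007875
shiraz: 0.1 × (1−0.85) × 0.05 × 0.55 × 0.05 = 0.000020625
P(merlot | x) = 0.0210375 / 0.021845625 ≈ 0.963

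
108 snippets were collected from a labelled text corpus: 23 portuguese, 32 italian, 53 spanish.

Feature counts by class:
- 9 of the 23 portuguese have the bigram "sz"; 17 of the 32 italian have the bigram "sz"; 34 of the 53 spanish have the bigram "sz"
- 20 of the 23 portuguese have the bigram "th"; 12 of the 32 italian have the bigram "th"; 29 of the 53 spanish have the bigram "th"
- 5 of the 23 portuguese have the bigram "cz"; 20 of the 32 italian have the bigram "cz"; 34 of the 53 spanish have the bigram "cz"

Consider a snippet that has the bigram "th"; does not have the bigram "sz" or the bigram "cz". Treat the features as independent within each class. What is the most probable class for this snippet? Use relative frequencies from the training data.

portuguese

portuguese: (23/108) × (14/23) × (20/23) × (18/23) ≈ 0.0882168
italian: (32/108) × (15/32) × (12/32) × (12/32) = 0.01953125
spanish: (53/108) × (19/53) × (29/53) × (19/53) ≈ 0.0345088
Highest score → portuguese.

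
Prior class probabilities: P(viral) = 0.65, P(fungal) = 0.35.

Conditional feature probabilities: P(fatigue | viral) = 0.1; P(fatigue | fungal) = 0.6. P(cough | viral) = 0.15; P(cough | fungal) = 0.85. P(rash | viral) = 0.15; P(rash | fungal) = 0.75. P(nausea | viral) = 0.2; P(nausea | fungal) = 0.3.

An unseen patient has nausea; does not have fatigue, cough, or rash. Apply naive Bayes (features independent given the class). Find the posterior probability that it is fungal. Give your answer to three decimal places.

viral: 0.65 × (1−0.1) × (1−0.15) × (1−0.15) × 0.2 = 0.0845325
fungal: 0.35 × (1−0.6) × (1−0.85) × (1−0.75) × 0.3 = 0.001575
P(fungal | x) = 0.001575 / 0.0861075 ≈ 0.018

0.018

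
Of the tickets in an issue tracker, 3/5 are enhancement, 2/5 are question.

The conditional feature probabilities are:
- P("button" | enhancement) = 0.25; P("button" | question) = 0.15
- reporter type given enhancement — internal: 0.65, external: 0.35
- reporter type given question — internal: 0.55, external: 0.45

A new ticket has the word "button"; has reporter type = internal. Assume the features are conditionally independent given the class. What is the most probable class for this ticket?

enhancement

enhancement: 0.6 × 0.25 × 0.65 = 0.0975
question: 0.4 × 0.15 × 0.55 = 0.033
Highest score → enhancement.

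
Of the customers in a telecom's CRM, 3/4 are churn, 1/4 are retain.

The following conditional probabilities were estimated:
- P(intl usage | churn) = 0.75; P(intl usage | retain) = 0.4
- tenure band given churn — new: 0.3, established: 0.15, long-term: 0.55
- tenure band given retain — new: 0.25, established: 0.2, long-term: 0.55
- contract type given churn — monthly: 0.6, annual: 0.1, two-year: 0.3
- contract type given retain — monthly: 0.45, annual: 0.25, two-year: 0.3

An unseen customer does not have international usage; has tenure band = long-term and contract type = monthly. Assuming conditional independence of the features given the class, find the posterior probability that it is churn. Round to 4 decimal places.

churn: 0.75 × (1−0.75) × 0.55 × 0.6 = 0.061875
retain: 0.25 × (1−0.4) × 0.55 × 0.45 = 0.037125
P(churn | x) = 0.061875 / 0.099 ≈ 0.6250

0.6250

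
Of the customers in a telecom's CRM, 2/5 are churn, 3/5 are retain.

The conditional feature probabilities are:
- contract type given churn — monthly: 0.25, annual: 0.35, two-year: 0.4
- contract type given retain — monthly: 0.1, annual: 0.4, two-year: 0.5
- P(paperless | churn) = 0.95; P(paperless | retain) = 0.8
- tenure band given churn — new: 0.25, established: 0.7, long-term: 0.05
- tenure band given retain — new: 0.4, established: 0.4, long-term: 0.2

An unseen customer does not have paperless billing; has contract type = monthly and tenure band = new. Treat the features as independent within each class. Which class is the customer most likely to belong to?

churn: 0.4 × 0.25 × (1−0.95) × 0.25 = 0.00125
retain: 0.6 × 0.1 × (1−0.8) × 0.4 = 0.0048
Highest score → retain.

retain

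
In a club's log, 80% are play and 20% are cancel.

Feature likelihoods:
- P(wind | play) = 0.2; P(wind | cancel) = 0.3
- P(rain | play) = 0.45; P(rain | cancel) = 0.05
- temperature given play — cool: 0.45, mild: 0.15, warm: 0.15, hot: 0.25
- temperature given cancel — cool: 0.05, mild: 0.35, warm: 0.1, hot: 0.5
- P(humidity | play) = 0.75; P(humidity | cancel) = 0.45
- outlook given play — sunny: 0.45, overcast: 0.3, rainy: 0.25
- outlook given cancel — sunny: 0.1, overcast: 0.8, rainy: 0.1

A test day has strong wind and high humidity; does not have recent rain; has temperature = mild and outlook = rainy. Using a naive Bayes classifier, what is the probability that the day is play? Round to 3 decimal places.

0.734

play: 0.8 × 0.2 × (1−0.45) × 0.15 × 0.75 × 0.25 = 0.002475
cancel: 0.2 × 0.3 × (1−0.05) × 0.35 × 0.45 × 0.1 = 0.00089775
P(play | x) = 0.002475 / 0.00337275 ≈ 0.734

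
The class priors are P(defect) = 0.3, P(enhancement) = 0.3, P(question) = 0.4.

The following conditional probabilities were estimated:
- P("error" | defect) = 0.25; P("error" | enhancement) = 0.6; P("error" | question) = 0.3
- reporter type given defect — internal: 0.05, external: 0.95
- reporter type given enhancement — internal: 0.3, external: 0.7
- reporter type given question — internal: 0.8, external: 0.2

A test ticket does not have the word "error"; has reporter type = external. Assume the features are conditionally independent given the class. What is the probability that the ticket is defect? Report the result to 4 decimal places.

defect: 0.3 × (1−0.25) × 0.95 = 0.21375
enhancement: 0.3 × (1−0.6) × 0.7 = 0.084
question: 0.4 × (1−0.3) × 0.2 = 0.056
P(defect | x) = 0.21375 / 0.35375 ≈ 0.6042

0.6042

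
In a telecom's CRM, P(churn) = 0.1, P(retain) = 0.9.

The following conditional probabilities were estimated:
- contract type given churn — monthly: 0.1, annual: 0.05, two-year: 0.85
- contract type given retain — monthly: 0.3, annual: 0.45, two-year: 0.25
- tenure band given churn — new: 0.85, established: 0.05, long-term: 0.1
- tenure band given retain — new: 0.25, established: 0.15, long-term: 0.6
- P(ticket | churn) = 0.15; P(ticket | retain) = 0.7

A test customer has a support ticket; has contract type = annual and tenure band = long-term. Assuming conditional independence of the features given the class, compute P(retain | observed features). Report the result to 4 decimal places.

churn: 0.1 × 0.05 × 0.1 × 0.15 = 0.000075
retain: 0.9 × 0.45 × 0.6 × 0.7 = 0.1701
P(retain | x) = 0.1701 / 0.170175 ≈ 0.9996

0.9996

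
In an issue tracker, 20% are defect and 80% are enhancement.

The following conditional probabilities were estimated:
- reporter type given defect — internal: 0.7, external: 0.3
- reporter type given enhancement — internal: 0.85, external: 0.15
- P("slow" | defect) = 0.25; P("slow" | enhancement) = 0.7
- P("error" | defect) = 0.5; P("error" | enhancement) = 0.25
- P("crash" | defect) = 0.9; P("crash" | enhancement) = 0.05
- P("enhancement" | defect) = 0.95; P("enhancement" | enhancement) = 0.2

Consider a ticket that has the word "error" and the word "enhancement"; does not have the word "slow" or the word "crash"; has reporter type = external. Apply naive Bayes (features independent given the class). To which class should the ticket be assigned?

defect: 0.2 × 0.3 × (1−0.25) × 0.5 × (1−0.9) × 0.95 = 0.0021375
enhancement: 0.8 × 0.15 × (1−0.7) × 0.25 × (1−0.05) × 0.2 = 0.00171
Highest score → defect.

defect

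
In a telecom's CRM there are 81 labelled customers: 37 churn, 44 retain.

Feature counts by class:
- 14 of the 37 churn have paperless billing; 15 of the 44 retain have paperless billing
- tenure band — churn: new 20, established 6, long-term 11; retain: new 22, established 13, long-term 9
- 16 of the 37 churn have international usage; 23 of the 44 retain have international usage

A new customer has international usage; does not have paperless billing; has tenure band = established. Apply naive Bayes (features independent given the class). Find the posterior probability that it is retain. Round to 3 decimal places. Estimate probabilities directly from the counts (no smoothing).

0.735

churn: (37/81) × (23/37) × (6/37) × (16/37) ≈ 0.0199118
retain: (44/81) × (29/44) × (13/44) × (23/44) ≈ 0.0552941
P(retain | x) = 0.0552941 / 0.0752059 ≈ 0.735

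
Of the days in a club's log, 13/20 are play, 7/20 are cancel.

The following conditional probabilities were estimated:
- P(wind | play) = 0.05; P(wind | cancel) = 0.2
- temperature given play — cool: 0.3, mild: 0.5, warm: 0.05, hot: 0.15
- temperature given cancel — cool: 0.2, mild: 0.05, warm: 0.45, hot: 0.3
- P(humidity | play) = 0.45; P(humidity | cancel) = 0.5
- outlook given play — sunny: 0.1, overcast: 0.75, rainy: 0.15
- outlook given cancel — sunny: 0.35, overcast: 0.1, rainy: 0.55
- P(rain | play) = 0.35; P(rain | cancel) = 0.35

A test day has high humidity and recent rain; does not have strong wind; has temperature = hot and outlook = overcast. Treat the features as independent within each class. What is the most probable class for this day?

play: 0.65 × (1−0.05) × 0.15 × 0.45 × 0.75 × 0.35 = 0.010941328125
cancel: 0.35 × (1−0.2) × 0.3 × 0.5 × 0.1 × 0.35 = 0.00147
Highest score → play.

play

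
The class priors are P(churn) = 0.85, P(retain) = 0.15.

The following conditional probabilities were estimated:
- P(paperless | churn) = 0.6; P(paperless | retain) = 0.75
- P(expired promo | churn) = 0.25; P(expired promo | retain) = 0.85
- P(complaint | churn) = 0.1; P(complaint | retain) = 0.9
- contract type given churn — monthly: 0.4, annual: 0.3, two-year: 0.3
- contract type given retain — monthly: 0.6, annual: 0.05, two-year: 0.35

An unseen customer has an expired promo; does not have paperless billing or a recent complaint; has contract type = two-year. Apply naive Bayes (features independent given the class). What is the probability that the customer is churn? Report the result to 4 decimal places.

0.9536

churn: 0.85 × (1−0.6) × 0.25 × (1−0.1) × 0.3 = 0.02295
retain: 0.15 × (1−0.75) × 0.85 × (1−0.9) × 0.35 = 0.001115625
P(churn | x) = 0.02295 / 0.024065625 ≈ 0.9536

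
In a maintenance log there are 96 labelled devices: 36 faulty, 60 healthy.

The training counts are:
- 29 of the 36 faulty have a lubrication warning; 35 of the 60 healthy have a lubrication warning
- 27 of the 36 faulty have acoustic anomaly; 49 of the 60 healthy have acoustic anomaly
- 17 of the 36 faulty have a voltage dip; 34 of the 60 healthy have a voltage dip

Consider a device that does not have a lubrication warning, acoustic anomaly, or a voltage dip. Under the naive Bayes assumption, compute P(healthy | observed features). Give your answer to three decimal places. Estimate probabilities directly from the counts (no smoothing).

0.683

faulty: (36/96) × (7/36) × (9/36) × (19/36) ≈ 0.00962095
healthy: (60/96) × (25/60) × (11/60) × (26/60) ≈ 0.0206887
P(healthy | x) = 0.0206887 / 0.03030965 ≈ 0.683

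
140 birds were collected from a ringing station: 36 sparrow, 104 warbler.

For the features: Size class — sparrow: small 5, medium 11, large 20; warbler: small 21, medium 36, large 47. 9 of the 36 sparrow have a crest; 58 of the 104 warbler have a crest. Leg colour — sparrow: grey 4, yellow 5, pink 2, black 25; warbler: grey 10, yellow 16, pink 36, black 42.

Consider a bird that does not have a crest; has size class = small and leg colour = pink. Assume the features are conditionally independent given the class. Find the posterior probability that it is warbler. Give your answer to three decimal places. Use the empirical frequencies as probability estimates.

sparrow: (36/140) × (5/36) × (27/36) × (2/36) ≈ 0.0014881
warbler: (104/140) × (21/104) × (46/104) × (36/104) ≈ 0.022966
P(warbler | x) = 0.022966 / 0.0244541 ≈ 0.939

0.939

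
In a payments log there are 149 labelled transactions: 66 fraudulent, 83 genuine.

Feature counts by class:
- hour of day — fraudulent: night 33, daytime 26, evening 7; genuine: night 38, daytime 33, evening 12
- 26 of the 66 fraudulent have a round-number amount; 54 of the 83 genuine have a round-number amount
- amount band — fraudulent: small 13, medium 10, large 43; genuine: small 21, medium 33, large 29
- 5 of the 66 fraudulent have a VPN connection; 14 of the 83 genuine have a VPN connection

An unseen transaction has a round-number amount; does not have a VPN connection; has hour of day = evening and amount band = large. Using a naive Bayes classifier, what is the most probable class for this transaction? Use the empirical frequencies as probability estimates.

fraudulent: (66/149) × (7/66) × (26/66) × (43/66) × (61/66) ≈ 0.0111443
genuine: (83/149) × (12/83) × (54/83) × (29/83) × (69/83) ≈ 0.0152195
Highest score → genuine.

genuine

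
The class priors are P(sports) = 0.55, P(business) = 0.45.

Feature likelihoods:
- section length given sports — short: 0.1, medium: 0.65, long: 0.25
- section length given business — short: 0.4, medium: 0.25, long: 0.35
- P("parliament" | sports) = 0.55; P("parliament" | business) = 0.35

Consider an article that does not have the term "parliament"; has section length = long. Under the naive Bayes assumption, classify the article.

business

sports: 0.55 × 0.25 × (1−0.55) = 0.061875
business: 0.45 × 0.35 × (1−0.35) = 0.102375
Highest score → business.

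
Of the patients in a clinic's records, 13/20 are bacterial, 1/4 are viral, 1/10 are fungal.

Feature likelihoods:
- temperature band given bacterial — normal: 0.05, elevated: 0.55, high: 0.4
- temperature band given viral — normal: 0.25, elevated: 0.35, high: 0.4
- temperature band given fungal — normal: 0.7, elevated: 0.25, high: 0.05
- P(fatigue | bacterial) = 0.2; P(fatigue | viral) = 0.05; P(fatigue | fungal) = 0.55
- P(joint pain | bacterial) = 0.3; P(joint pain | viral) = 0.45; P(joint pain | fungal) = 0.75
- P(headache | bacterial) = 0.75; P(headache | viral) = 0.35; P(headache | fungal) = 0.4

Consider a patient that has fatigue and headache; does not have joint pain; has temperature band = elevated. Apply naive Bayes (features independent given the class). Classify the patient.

bacterial: 0.65 × 0.55 × 0.2 × (1−0.3) × 0.75 = 0.0375375
viral: 0.25 × 0.35 × 0.05 × (1−0.45) × 0.35 = 0.0008421875
fungal: 0.1 × 0.25 × 0.55 × (1−0.75) × 0.4 = 0.001375
Highest score → bacterial.

bacterial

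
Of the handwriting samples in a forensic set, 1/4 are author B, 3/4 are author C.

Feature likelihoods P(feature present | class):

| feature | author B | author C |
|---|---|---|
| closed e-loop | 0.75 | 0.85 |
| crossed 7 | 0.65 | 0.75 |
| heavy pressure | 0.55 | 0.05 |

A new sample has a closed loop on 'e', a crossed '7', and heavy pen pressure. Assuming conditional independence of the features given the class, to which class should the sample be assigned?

author B: 0.25 × 0.75 × 0.65 × 0.55 = 0.06703125
author C: 0.75 × 0.85 × 0.75 × 0.05 = 0.02390625
Highest score → author B.

author B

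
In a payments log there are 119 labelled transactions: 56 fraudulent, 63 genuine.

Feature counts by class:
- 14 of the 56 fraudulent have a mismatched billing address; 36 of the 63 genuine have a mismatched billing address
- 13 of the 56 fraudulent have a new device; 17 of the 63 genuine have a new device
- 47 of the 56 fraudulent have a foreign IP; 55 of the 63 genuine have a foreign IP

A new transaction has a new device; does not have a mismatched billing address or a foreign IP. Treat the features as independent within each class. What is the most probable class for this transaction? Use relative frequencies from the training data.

fraudulent: (56/119) × (42/56) × (13/56) × (9/56) ≈ 0.0131678
genuine: (63/119) × (27/63) × (17/63) × (8/63) ≈ 0.00777454
Highest score → fraudulent.

fraudulent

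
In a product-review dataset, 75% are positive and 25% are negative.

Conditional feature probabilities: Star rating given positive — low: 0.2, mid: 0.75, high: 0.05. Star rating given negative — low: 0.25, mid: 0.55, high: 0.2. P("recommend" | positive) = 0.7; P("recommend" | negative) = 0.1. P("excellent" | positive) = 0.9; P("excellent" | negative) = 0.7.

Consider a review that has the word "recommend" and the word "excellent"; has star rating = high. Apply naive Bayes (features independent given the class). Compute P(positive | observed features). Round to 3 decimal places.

positive: 0.75 × 0.05 × 0.7 × 0.9 = 0.023625
negative: 0.25 × 0.2 × 0.1 × 0.7 = 0.0035
P(positive | x) = 0.023625 / 0.027125 ≈ 0.871

0.871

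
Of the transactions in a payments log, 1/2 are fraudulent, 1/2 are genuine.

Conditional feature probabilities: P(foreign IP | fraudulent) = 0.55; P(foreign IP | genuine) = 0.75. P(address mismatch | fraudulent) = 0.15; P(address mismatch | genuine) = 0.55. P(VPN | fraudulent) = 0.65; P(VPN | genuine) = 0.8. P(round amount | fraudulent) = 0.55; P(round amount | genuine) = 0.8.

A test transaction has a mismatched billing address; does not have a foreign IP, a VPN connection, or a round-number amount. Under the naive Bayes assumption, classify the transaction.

fraudulent

fraudulent: 0.5 × (1−0.55) × 0.15 × (1−0.65) × (1−0.55) = 0.005315625
genuine: 0.5 × (1−0.75) × 0.55 × (1−0.8) × (1−0.8) = 0.00275
Highest score → fraudulent.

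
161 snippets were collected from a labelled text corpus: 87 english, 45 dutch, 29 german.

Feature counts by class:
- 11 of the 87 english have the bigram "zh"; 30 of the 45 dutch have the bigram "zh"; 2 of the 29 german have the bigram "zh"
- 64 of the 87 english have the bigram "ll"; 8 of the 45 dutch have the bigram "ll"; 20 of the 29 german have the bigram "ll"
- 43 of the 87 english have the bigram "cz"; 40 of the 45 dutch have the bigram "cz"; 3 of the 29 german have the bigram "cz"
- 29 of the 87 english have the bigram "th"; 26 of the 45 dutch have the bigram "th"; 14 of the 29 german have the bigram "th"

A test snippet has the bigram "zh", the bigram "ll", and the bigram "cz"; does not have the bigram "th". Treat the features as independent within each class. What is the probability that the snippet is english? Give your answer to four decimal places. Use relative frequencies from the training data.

0.5623

english: (87/161) × (11/87) × (64/87) × (43/87) × (58/87) ≈ 0.016561
dutch: (45/161) × (30/45) × (8/45) × (40/45) × (19/45) ≈ 0.0124326
german: (29/161) × (2/29) × (20/29) × (3/29) × (15/29) ≈ 0.000458408
P(english | x) = 0.016561 / 0.029452008 ≈ 0.5623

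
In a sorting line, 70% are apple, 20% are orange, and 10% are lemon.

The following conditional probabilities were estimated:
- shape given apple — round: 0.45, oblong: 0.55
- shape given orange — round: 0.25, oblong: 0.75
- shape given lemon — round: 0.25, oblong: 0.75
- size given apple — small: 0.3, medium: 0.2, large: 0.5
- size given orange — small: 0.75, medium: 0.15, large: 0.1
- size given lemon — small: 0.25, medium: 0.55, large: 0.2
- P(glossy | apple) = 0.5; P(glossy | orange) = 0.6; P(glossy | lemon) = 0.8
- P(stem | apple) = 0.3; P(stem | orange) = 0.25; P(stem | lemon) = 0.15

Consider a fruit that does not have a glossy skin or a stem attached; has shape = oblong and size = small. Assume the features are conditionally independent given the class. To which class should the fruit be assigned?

apple: 0.7 × 0.55 × 0.3 × (1−0.5) × (1−0.3) = 0.040425
orange: 0.2 × 0.75 × 0.75 × (1−0.6) × (1−0.25) = 0.03375
lemon: 0.1 × 0.75 × 0.25 × (1−0.8) × (1−0.15) = 0.0031875
Highest score → apple.

apple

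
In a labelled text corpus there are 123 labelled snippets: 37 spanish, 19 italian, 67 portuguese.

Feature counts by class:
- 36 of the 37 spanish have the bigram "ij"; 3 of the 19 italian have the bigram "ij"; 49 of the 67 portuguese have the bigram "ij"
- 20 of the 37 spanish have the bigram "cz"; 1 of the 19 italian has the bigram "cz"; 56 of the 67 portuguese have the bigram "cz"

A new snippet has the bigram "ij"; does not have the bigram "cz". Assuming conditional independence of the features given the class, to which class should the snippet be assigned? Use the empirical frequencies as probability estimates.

spanish: (37/123) × (36/37) × (17/37) ≈ 0.134476
italian: (19/123) × (3/19) × (18/19) ≈ 0.0231065
portuguese: (67/123) × (49/67) × (11/67) ≈ 0.0654047
Highest score → spanish.

spanish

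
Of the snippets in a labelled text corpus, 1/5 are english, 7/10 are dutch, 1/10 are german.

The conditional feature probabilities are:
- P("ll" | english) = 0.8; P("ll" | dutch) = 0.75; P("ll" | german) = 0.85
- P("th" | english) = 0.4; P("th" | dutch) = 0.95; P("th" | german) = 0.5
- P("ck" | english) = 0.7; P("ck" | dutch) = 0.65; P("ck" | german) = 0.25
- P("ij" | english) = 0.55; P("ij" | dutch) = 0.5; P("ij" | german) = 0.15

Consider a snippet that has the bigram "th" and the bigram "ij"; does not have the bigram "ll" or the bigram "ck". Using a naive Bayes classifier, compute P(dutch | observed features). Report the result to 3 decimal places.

english: 0.2 × (1−0.8) × 0.4 × (1−0.7) × 0.55 = 0.00264
dutch: 0.7 × (1−0.75) × 0.95 × (1−0.65) × 0.5 = 0.02909375
german: 0.1 × (1−0.85) × 0.5 × (1−0.25) × 0.15 = 0.00084375
P(dutch | x) = 0.02909375 / 0.0325775 ≈ 0.893

0.893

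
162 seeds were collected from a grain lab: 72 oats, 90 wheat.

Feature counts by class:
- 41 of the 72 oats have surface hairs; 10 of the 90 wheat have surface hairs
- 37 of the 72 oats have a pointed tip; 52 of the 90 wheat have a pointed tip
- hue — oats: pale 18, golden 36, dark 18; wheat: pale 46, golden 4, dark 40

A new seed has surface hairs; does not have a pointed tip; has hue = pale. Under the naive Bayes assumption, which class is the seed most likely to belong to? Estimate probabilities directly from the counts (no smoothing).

oats

oats: (72/162) × (41/72) × (35/72) × (18/72) ≈ 0.030757
wheat: (90/162) × (10/90) × (38/90) × (46/90) ≈ 0.0133211
Highest score → oats.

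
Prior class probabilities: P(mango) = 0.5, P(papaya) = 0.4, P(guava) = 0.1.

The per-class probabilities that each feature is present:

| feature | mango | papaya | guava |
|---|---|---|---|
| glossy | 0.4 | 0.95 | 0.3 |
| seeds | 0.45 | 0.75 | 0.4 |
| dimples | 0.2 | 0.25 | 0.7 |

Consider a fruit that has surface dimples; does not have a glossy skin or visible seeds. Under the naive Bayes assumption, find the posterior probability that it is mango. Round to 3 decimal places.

mango: 0.5 × (1−0.4) × (1−0.45) × 0.2 = 0.033
papaya: 0.4 × (1−0.95) × (1−0.75) × 0.25 = 0.00125
guava: 0.1 × (1−0.3) × (1−0.4) × 0.7 = 0.0294
P(mango | x) = 0.033 / 0.06365 ≈ 0.518

0.518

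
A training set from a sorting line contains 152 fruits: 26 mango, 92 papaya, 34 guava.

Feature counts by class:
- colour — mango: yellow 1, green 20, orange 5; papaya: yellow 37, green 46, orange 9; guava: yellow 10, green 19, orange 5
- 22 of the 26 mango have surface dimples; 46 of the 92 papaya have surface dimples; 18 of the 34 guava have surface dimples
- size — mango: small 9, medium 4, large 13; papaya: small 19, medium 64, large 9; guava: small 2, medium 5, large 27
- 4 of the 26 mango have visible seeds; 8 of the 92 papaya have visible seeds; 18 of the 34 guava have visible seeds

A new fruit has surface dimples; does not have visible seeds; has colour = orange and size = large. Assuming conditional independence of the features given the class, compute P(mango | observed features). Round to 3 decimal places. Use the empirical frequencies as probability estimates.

mango: (26/152) × (5/26) × (22/26) × (13/26) × (22/26) ≈ 0.0117759
papaya: (92/152) × (9/92) × (46/92) × (9/92) × (84/92) ≈ 0.00264433
guava: (34/152) × (5/34) × (18/34) × (27/34) × (16/34) ≈ 0.00650798
P(mango | x) = 0.0117759 / 0.02092821 ≈ 0.563

0.563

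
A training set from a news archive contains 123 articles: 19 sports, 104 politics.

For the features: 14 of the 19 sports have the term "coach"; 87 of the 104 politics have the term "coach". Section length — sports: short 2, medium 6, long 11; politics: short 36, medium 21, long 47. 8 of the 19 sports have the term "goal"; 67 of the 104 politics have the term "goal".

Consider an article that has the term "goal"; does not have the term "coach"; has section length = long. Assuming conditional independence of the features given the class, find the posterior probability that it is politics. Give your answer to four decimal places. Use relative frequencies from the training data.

sports: (19/123) × (5/19) × (11/19) × (8/19) ≈ 0.00990924
politics: (104/123) × (17/104) × (47/104) × (67/104) ≈ 0.0402392
P(politics | x) = 0.0402392 / 0.05014844 ≈ 0.8024

0.8024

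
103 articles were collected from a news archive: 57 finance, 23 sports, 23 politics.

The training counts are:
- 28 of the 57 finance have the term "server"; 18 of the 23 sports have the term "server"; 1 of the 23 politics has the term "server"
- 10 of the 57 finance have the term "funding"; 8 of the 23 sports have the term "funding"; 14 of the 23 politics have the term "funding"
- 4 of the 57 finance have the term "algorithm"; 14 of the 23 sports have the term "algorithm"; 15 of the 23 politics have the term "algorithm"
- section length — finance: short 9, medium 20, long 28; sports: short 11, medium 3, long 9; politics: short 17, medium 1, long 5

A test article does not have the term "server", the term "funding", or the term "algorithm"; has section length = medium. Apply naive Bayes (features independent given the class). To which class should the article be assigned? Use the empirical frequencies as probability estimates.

finance: (57/103) × (29/57) × (47/57) × (53/57) × (20/57) ≈ 0.0757426
sports: (23/103) × (5/23) × (15/23) × (9/23) × (3/23) ≈ 0.00161586
politics: (23/103) × (22/23) × (9/23) × (8/23) × (1/23) ≈ 0.00126396
Highest score → finance.

finance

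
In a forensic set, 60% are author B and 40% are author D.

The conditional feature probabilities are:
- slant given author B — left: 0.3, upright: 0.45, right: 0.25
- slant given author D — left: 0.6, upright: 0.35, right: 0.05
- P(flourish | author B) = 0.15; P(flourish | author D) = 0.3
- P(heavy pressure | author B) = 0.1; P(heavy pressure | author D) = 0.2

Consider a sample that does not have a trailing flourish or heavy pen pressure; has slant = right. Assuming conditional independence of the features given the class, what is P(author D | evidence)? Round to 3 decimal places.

0.089

author B: 0.6 × 0.25 × (1−0.15) × (1−0.1) = 0.11475
author D: 0.4 × 0.05 × (1−0.3) × (1−0.2) = 0.0112
P(author D | x) = 0.0112 / 0.12595 ≈ 0.089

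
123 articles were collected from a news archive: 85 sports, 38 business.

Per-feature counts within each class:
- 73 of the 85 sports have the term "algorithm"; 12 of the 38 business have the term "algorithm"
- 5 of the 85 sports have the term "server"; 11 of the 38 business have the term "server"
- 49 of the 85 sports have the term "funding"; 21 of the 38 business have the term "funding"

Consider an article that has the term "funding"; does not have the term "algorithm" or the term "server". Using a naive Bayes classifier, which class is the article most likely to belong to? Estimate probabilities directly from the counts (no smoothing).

sports: (85/123) × (12/85) × (80/85) × (49/85) ≈ 0.0529327
business: (38/123) × (26/38) × (27/38) × (21/38) ≈ 0.0830011
Highest score → business.

business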